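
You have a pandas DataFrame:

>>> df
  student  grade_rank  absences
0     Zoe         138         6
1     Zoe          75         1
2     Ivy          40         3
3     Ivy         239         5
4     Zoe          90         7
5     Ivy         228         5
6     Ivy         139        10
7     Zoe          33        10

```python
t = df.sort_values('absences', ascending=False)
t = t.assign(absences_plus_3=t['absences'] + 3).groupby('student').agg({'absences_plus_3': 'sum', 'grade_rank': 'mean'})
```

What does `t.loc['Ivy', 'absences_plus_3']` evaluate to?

sort by absences descending:
  student  grade_rank  absences
6     Ivy         139        10
7     Zoe          33        10
4     Zoe          90         7
0     Zoe         138         6
3     Ivy         239         5
5     Ivy         228         5
2     Ivy          40         3
1     Zoe          75         1
add column absences_plus_3 = t['absences'] + 3:
  student  grade_rank  absences  absences_plus_3
6     Ivy         139        10               13
7     Zoe          33        10               13
4     Zoe          90         7               10
0     Zoe         138         6                9
3     Ivy         239         5                8
5     Ivy         228         5                8
2     Ivy          40         3                6
1     Zoe          75         1                4
group by student: sum(absences_plus_3), mean(grade_rank):
         absences_plus_3  grade_rank
student                             
Ivy                   35       161.5
Zoe                   36        84.0

35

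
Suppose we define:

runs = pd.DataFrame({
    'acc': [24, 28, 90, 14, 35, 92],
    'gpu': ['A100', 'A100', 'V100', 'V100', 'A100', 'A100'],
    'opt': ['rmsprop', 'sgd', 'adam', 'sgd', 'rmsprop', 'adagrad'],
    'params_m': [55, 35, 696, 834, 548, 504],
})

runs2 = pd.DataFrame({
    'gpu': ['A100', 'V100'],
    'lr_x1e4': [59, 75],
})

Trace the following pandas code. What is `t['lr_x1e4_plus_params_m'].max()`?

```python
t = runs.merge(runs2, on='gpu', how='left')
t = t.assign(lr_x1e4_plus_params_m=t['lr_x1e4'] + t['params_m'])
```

909

merge on 'gpu' (how='left') → 6 rows:
   acc   gpu      opt  params_m  lr_x1e4
0   24  A100  rmsprop        55       59
1   28  A100      sgd        35       59
2   90  V100     adam       696       75
3   14  V100      sgd       834       75
4   35  A100  rmsprop       548       59
5   92  A100  adagrad       504       59
add column lr_x1e4_plus_params_m = t['lr_x1e4'] + t['params_m']:
   acc   gpu      opt  params_m  lr_x1e4  lr_x1e4_plus_params_m
0   24  A100  rmsprop        55       59                    114
1   28  A100      sgd        35       59                     94
2   90  V100     adam       696       75                    771
3   14  V100      sgd       834       75                    909
4   35  A100  rmsprop       548       59                    607
5   92  A100  adagrad       504       59                    563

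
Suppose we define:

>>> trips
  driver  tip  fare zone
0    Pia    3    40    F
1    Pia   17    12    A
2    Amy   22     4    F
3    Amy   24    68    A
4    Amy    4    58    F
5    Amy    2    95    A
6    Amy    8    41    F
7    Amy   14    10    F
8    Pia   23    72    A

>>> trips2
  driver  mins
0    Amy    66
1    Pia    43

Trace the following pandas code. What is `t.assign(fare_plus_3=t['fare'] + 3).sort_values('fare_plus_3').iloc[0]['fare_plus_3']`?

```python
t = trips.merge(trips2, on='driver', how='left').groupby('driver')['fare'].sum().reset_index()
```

127

merge on 'driver' (how='left') → 9 rows:
  driver  tip  fare zone  mins
0    Pia    3    40    F    43
1    Pia   17    12    A    43
2    Amy   22     4    F    66
3    Amy   24    68    A    66
4    Amy    4    58    F    66
5    Amy    2    95    A    66
6    Amy    8    41    F    66
7    Amy   14    10    F    66
8    Pia   23    72    A    43
group by driver, sum of fare:
driver
Amy    276
Pia    124
Name: fare, dtype: int64
reset_index():
  driver  fare
0    Amy   276
1    Pia   124
add column fare_plus_3 = t['fare'] + 3:
  driver  fare  fare_plus_3
0    Amy   276          279
1    Pia   124          127
sort by fare_plus_3:
  driver  fare  fare_plus_3
1    Pia   124          127
0    Amy   276          279
Reading off the value at position 0, column 'fare_plus_3', we get 127.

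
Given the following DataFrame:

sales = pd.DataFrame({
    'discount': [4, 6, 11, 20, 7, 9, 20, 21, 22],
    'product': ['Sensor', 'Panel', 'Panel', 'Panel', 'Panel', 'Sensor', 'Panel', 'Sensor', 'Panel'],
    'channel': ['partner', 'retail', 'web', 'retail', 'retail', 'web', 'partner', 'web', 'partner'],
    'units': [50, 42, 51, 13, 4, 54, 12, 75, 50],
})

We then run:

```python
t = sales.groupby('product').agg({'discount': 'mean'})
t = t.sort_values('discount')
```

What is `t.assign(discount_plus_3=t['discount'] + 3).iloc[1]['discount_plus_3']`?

17.3333333333

group by product, mean of discount:
          discount
product           
Panel    14.333333
Sensor   11.333333
sort by discount:
          discount
product           
Sensor   11.333333
Panel    14.333333
add column discount_plus_3 = t['discount'] + 3:
          discount  discount_plus_3
product                            
Sensor   11.333333        14.333333
Panel    14.333333        17.333333
value at position 1, column 'discount_plus_3' → 17.3333333333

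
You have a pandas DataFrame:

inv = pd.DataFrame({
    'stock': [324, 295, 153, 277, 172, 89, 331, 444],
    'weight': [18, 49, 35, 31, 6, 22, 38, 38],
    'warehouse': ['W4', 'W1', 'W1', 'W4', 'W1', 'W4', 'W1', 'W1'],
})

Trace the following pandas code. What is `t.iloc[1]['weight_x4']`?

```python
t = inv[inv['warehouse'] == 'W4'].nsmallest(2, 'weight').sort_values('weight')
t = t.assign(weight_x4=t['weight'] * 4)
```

filter rows where warehouse == 'W4':
   stock  weight warehouse
0    324      18        W4
3    277      31        W4
5     89      22        W4
take 2 rows with smallest weight:
   stock  weight warehouse
0    324      18        W4
5     89      22        W4
sort by weight:
   stock  weight warehouse
0    324      18        W4
5     89      22        W4
add column weight_x4 = t['weight'] * 4:
   stock  weight warehouse  weight_x4
0    324      18        W4         72
5     89      22        W4         88
Finally, value at position 1, column 'weight_x4' = 88.

88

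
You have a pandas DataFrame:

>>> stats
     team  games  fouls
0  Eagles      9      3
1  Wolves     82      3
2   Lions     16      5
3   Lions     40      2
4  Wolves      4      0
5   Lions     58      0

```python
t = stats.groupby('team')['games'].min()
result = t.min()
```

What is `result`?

4

group by team, min of games:
team
Eagles     9
Lions     16
Wolves     4
Name: games, dtype: int64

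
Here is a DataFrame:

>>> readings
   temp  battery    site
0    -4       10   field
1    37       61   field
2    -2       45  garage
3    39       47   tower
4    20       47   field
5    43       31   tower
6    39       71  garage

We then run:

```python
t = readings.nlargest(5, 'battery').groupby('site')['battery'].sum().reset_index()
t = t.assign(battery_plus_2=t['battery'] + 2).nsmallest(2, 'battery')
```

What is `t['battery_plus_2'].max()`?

110

take 5 rows with largest battery:
   temp  battery    site
6    39       71  garage
1    37       61   field
3    39       47   tower
4    20       47   field
2    -2       45  garage
group by site, sum of battery:
site
field     108
garage    116
tower      47
Name: battery, dtype: int64
reset_index():
     site  battery
0   field      108
1  garage      116
2   tower       47
add column battery_plus_2 = t['battery'] + 2:
     site  battery  battery_plus_2
0   field      108             110
1  garage      116             118
2   tower       47              49
take 2 rows with smallest battery:
    site  battery  battery_plus_2
2  tower       47              49
0  field      108             110
Taking the max of column 'battery_plus_2' gives 110.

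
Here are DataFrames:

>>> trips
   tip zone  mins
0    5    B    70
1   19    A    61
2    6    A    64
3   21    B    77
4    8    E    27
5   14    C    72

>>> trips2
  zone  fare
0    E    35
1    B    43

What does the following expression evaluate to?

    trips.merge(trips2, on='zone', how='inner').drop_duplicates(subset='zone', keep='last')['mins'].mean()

52.0

merge on 'zone' (how='inner') → 3 rows:
   tip zone  mins  fare
0    5    B    70    43
1   21    B    77    43
2    8    E    27    35
drop duplicate zone (keep=last):
   tip zone  mins  fare
1   21    B    77    43
2    8    E    27    35
Reading off the mean of column 'mins', we get 52.0.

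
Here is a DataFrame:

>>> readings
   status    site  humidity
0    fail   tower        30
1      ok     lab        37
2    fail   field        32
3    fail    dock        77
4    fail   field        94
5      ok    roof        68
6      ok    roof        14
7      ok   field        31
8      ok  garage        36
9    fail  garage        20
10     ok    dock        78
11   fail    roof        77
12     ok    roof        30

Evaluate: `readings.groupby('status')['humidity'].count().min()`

6

group by status, count of humidity:
status
fail    6
ok      7
Name: humidity, dtype: int64
The min of the resulting series is 6.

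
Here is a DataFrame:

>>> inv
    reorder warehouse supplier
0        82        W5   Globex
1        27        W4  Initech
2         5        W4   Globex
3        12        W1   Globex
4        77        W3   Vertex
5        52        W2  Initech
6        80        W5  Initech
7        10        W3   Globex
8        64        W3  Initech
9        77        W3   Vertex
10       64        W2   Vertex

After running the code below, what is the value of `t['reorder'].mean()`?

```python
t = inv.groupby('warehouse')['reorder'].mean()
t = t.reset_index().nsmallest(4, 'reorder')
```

group by warehouse, mean of reorder:
warehouse
W1    12.0
W2    58.0
W3    57.0
W4    16.0
W5    81.0
Name: reorder, dtype: float64
reset_index():
  warehouse  reorder
0        W1     12.0
1        W2     58.0
2        W3     57.0
3        W4     16.0
4        W5     81.0
take 4 rows with smallest reorder:
  warehouse  reorder
0        W1     12.0
3        W4     16.0
2        W3     57.0
1        W2     58.0
mean of column 'reorder' → 35.75

35.75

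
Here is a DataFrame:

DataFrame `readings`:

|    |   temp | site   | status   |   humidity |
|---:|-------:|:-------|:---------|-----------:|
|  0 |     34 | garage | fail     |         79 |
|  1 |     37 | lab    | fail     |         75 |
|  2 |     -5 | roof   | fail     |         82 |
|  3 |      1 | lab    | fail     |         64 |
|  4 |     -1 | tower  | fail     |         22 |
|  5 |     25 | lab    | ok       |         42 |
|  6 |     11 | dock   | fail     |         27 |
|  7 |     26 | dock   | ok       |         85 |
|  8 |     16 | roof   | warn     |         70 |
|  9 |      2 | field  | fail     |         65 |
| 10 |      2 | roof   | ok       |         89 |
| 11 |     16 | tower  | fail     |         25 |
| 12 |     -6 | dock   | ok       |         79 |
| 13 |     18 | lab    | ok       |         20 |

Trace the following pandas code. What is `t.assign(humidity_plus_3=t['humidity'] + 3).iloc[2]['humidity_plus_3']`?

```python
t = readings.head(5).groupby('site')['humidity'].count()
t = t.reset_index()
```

take first 5 rows:
   temp    site status  humidity
0    34  garage   fail        79
1    37     lab   fail        75
2    -5    roof   fail        82
3     1     lab   fail        64
4    -1   tower   fail        22
group by site, count of humidity:
site
garage    1
lab       2
roof      1
tower     1
Name: humidity, dtype: int64
reset_index():
     site  humidity
0  garage         1
1     lab         2
2    roof         1
3   tower         1
add column humidity_plus_3 = t['humidity'] + 3:
     site  humidity  humidity_plus_3
0  garage         1                4
1     lab         2                5
2    roof         1                4
3   tower         1                4
Then the value at position 2, column 'humidity_plus_3': 4

4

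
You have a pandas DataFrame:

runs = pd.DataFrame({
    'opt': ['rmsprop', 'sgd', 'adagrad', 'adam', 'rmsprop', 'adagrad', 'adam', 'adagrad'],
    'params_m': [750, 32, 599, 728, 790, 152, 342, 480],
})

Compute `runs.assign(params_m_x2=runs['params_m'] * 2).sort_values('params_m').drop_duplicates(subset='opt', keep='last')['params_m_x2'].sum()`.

add column params_m_x2 = runs['params_m'] * 2:
       opt  params_m  params_m_x2
0  rmsprop       750         1500
1      sgd        32           64
2  adagrad       599         1198
3     adam       728         1456
4  rmsprop       790         1580
5  adagrad       152          304
6     adam       342          684
7  adagrad       480          960
sort by params_m:
       opt  params_m  params_m_x2
1      sgd        32           64
5  adagrad       152          304
6     adam       342          684
7  adagrad       480          960
2  adagrad       599         1198
3     adam       728         1456
0  rmsprop       750         1500
4  rmsprop       790         1580
drop duplicate opt (keep=last):
       opt  params_m  params_m_x2
1      sgd        32           64
2  adagrad       599         1198
3     adam       728         1456
4  rmsprop       790         1580
Hence 4298.

4298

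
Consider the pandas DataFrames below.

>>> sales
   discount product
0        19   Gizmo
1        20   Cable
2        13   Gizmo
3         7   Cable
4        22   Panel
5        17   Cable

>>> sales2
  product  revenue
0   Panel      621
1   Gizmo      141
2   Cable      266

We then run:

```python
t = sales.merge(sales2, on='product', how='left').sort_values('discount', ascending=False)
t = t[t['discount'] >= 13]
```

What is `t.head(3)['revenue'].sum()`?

merge on 'product' (how='left') → 6 rows:
   discount product  revenue
0        19   Gizmo      141
1        20   Cable      266
2        13   Gizmo      141
3         7   Cable      266
4        22   Panel      621
5        17   Cable      266
sort by discount descending:
   discount product  revenue
4        22   Panel      621
1        20   Cable      266
0        19   Gizmo      141
5        17   Cable      266
2        13   Gizmo      141
3         7   Cable      266
filter rows where discount >= 13:
   discount product  revenue
4        22   Panel      621
1        20   Cable      266
0        19   Gizmo      141
5        17   Cable      266
2        13   Gizmo      141
take first 3 rows:
   discount product  revenue
4        22   Panel      621
1        20   Cable      266
0        19   Gizmo      141
Reading off the sum of column 'revenue', we get 1028.

1028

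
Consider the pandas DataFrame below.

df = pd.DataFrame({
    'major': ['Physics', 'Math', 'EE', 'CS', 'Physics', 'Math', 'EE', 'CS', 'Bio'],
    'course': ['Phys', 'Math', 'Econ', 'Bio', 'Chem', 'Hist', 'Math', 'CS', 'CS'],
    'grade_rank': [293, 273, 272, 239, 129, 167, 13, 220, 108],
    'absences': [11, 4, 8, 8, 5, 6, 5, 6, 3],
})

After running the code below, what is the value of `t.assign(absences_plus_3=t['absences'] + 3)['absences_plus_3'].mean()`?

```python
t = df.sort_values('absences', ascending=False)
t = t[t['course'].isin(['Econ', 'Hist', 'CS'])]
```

8.75

sort by absences descending:
     major course  grade_rank  absences
0  Physics   Phys         293        11
2       EE   Econ         272         8
3       CS    Bio         239         8
5     Math   Hist         167         6
7       CS     CS         220         6
4  Physics   Chem         129         5
6       EE   Math          13         5
1     Math   Math         273         4
8      Bio     CS         108         3
filter rows where course in ['Econ', 'Hist', 'CS']:
  major course  grade_rank  absences
2    EE   Econ         272         8
5  Math   Hist         167         6
7    CS     CS         220         6
8   Bio     CS         108         3
add column absences_plus_3 = t['absences'] + 3:
  major course  grade_rank  absences  absences_plus_3
2    EE   Econ         272         8               11
5  Math   Hist         167         6                9
7    CS     CS         220         6                9
8   Bio     CS         108         3                6
So mean() = 8.75.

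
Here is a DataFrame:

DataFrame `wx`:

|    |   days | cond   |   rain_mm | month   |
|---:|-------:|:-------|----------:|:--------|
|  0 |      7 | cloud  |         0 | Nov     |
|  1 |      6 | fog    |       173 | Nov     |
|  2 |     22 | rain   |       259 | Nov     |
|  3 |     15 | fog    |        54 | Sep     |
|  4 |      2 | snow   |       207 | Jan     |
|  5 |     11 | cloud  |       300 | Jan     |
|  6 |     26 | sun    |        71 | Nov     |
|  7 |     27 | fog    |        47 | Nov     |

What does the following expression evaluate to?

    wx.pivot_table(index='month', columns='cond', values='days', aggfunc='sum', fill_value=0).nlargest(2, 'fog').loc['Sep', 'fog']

pivot: rows=month, cols=cond, sum(days):
cond   cloud  fog  rain  snow  sun
month                             
Jan       11    0     0     2    0
Nov        7   33    22     0   26
Sep        0   15     0     0    0
take 2 rows with largest fog:
cond   cloud  fog  rain  snow  sun
month                             
Nov        7   33    22     0   26
Sep        0   15     0     0    0

15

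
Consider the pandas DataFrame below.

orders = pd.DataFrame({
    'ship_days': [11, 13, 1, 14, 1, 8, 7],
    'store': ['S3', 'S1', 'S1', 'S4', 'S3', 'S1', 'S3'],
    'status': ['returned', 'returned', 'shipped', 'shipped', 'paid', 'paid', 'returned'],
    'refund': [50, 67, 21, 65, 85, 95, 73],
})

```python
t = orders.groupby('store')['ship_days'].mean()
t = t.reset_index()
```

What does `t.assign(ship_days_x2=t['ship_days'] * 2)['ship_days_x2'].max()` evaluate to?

group by store, mean of ship_days:
store
S1     7.333333
S3     6.333333
S4    14.000000
Name: ship_days, dtype: float64
reset_index():
  store  ship_days
0    S1   7.333333
1    S3   6.333333
2    S4  14.000000
add column ship_days_x2 = t['ship_days'] * 2:
  store  ship_days  ship_days_x2
0    S1   7.333333     14.666667
1    S3   6.333333     12.666667
2    S4  14.000000     28.000000

28.0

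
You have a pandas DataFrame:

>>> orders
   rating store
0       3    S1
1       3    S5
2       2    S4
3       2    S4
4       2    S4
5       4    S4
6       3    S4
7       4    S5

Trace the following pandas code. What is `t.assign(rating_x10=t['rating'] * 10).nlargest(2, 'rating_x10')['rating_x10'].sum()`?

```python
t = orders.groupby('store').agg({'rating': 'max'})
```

group by store, max of rating:
       rating
store        
S1          3
S4          4
S5          4
add column rating_x10 = t['rating'] * 10:
       rating  rating_x10
store                    
S1          3          30
S4          4          40
S5          4          40
take 2 rows with largest rating_x10:
       rating  rating_x10
store                    
S4          4          40
S5          4          40
Hence 80.

80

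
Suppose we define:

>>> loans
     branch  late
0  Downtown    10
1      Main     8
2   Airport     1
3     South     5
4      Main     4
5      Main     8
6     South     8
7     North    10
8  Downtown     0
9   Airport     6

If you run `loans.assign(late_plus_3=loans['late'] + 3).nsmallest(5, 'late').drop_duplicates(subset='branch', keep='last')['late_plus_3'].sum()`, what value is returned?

add column late_plus_3 = loans['late'] + 3:
     branch  late  late_plus_3
0  Downtown    10           13
1      Main     8           11
2   Airport     1            4
3     South     5            8
4      Main     4            7
5      Main     8           11
6     South     8           11
7     North    10           13
8  Downtown     0            3
9   Airport     6            9
take 5 rows with smallest late:
     branch  late  late_plus_3
8  Downtown     0            3
2   Airport     1            4
4      Main     4            7
3     South     5            8
9   Airport     6            9
drop duplicate branch (keep=last):
     branch  late  late_plus_3
8  Downtown     0            3
4      Main     4            7
3     South     5            8
9   Airport     6            9
sum of column 'late_plus_3' → 27

27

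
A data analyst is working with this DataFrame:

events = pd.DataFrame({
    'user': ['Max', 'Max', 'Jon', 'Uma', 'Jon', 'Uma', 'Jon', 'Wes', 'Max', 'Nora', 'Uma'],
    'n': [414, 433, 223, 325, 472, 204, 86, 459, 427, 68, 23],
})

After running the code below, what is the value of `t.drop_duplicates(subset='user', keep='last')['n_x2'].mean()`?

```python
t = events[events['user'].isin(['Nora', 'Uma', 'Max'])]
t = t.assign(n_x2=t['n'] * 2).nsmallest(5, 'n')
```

filter rows where user in ['Nora', 'Uma', 'Max']:
    user    n
0    Max  414
1    Max  433
3    Uma  325
5    Uma  204
8    Max  427
9   Nora   68
10   Uma   23
add column n_x2 = t['n'] * 2:
    user    n  n_x2
0    Max  414   828
1    Max  433   866
3    Uma  325   650
5    Uma  204   408
8    Max  427   854
9   Nora   68   136
10   Uma   23    46
take 5 rows with smallest n:
    user    n  n_x2
10   Uma   23    46
9   Nora   68   136
5    Uma  204   408
3    Uma  325   650
0    Max  414   828
drop duplicate user (keep=last):
   user    n  n_x2
9  Nora   68   136
3   Uma  325   650
0   Max  414   828
mean of column 'n_x2' → 538.0

538.0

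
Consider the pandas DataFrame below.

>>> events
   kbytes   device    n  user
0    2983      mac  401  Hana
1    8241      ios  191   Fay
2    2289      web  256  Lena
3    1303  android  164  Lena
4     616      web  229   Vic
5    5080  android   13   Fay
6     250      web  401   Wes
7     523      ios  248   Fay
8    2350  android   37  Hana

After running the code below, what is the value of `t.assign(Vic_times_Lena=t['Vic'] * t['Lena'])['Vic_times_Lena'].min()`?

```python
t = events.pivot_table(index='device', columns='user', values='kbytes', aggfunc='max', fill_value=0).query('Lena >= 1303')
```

pivot: rows=device, cols=user, max(kbytes):
user      Fay  Hana  Lena  Vic  Wes
device                             
android  5080  2350  1303    0    0
ios      8241     0     0    0    0
mac         0  2983     0    0    0
web         0     0  2289  616  250
filter rows where Lena >= 1303:
user      Fay  Hana  Lena  Vic  Wes
device                             
android  5080  2350  1303    0    0
web         0     0  2289  616  250
add column Vic_times_Lena = t['Vic'] * t['Lena']:
user      Fay  Hana  Lena  Vic  Wes  Vic_times_Lena
device                                             
android  5080  2350  1303    0    0               0
web         0     0  2289  616  250         1410024
Hence 0.

0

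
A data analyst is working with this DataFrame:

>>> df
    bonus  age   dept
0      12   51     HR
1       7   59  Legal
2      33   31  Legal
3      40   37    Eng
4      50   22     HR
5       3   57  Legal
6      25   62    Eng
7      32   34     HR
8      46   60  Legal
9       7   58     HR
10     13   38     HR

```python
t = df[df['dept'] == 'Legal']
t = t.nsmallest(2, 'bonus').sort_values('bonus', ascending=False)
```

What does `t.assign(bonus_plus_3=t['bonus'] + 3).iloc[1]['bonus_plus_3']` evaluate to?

6

filter rows where dept == 'Legal':
   bonus  age   dept
1      7   59  Legal
2     33   31  Legal
5      3   57  Legal
8     46   60  Legal
take 2 rows with smallest bonus:
   bonus  age   dept
5      3   57  Legal
1      7   59  Legal
sort by bonus descending:
   bonus  age   dept
1      7   59  Legal
5      3   57  Legal
add column bonus_plus_3 = t['bonus'] + 3:
   bonus  age   dept  bonus_plus_3
1      7   59  Legal            10
5      3   57  Legal             6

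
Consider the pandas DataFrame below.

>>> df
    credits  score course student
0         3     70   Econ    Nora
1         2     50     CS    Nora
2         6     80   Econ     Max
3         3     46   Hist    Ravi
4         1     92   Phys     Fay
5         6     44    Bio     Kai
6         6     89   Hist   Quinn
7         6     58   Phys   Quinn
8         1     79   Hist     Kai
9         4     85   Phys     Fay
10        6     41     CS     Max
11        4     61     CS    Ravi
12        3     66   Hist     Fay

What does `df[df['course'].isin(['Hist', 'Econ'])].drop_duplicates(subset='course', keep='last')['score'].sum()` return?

filter rows where course in ['Hist', 'Econ']:
    credits  score course student
0         3     70   Econ    Nora
2         6     80   Econ     Max
3         3     46   Hist    Ravi
6         6     89   Hist   Quinn
8         1     79   Hist     Kai
12        3     66   Hist     Fay
drop duplicate course (keep=last):
    credits  score course student
2         6     80   Econ     Max
12        3     66   Hist     Fay
Finally, sum of column 'score' = 146.

146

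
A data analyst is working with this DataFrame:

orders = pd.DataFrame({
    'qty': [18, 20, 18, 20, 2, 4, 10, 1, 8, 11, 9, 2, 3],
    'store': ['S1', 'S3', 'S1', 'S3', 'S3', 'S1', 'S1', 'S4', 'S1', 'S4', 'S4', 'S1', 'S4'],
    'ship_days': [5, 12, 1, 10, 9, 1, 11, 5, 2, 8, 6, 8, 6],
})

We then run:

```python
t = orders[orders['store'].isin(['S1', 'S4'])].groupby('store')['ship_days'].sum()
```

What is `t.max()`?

28

filter rows where store in ['S1', 'S4']:
    qty store  ship_days
0    18    S1          5
2    18    S1          1
5     4    S1          1
6    10    S1         11
7     1    S4          5
8     8    S1          2
9    11    S4          8
10    9    S4          6
11    2    S1          8
12    3    S4          6
group by store, sum of ship_days:
store
S1    28
S4    25
Name: ship_days, dtype: int64
max of the resulting series → 28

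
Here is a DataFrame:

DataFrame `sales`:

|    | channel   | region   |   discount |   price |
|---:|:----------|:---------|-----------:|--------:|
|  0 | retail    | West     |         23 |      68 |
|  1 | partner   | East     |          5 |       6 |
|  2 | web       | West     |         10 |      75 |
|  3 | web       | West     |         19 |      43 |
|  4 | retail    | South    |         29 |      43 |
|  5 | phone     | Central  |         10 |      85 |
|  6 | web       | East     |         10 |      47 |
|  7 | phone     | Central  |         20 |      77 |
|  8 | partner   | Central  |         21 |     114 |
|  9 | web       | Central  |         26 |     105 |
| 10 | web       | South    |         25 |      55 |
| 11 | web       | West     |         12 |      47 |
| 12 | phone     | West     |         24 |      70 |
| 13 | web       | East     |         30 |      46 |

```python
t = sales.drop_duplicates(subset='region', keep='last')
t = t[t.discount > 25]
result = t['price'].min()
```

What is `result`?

drop duplicate region (keep=last):
   channel   region  discount  price
9      web  Central        26    105
10     web    South        25     55
12   phone     West        24     70
13     web     East        30     46
filter rows where discount > 25:
   channel   region  discount  price
9      web  Central        26    105
13     web     East        30     46

46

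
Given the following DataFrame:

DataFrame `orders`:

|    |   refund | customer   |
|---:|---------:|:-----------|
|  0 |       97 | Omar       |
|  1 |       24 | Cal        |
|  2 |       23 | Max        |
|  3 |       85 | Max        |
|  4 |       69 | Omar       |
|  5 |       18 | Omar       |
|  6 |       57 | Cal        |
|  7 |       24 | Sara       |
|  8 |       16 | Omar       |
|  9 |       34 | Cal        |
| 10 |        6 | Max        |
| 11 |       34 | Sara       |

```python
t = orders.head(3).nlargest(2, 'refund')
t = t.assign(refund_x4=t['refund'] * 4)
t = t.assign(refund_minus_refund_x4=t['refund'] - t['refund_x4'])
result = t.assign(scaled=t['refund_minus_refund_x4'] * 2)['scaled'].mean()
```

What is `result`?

take first 3 rows:
   refund customer
0      97     Omar
1      24      Cal
2      23      Max
take 2 rows with largest refund:
   refund customer
0      97     Omar
1      24      Cal
add column refund_x4 = t['refund'] * 4:
   refund customer  refund_x4
0      97     Omar        388
1      24      Cal         96
add column refund_minus_refund_x4 = t['refund'] - t['refund_x4']:
   refund customer  refund_x4  refund_minus_refund_x4
0      97     Omar        388                    -291
1      24      Cal         96                     -72
add column scaled = t['refund_minus_refund_x4'] * 2:
   refund customer  refund_x4  refund_minus_refund_x4  scaled
0      97     Omar        388                    -291    -582
1      24      Cal         96                     -72    -144
Finally, mean of column 'scaled' = -363.0.

-363.0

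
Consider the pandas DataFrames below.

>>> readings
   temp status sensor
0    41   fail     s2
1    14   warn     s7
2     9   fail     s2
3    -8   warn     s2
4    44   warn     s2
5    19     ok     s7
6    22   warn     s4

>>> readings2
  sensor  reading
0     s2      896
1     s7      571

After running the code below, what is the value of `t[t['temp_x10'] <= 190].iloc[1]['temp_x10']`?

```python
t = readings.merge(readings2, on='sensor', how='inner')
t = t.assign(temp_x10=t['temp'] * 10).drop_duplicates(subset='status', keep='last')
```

190

merge on 'sensor' (how='inner') → 6 rows:
   temp status sensor  reading
0    41   fail     s2      896
1    14   warn     s7      571
2     9   fail     s2      896
3    -8   warn     s2      896
4    44   warn     s2      896
5    19     ok     s7      571
add column temp_x10 = t['temp'] * 10:
   temp status sensor  reading  temp_x10
0    41   fail     s2      896       410
1    14   warn     s7      571       140
2     9   fail     s2      896        90
3    -8   warn     s2      896       -80
4    44   warn     s2      896       440
5    19     ok     s7      571       190
drop duplicate status (keep=last):
   temp status sensor  reading  temp_x10
2     9   fail     s2      896        90
4    44   warn     s2      896       440
5    19     ok     s7      571       190
filter rows where temp_x10 <= 190:
   temp status sensor  reading  temp_x10
2     9   fail     s2      896        90
5    19     ok     s7      571       190
Taking the value at position 1, column 'temp_x10' gives 190.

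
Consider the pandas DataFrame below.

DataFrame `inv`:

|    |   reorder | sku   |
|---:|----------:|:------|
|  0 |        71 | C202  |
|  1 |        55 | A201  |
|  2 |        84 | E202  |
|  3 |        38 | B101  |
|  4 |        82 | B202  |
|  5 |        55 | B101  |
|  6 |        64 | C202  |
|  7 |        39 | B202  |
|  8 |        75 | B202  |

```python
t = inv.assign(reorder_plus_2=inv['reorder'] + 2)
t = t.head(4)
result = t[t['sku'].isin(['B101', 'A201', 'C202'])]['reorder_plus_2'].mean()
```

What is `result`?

56.6666666667

add column reorder_plus_2 = inv['reorder'] + 2:
   reorder   sku  reorder_plus_2
0       71  C202              73
1       55  A201              57
2       84  E202              86
3       38  B101              40
4       82  B202              84
5       55  B101              57
6       64  C202              66
7       39  B202              41
8       75  B202              77
take first 4 rows:
   reorder   sku  reorder_plus_2
0       71  C202              73
1       55  A201              57
2       84  E202              86
3       38  B101              40
filter rows where sku in ['B101', 'A201', 'C202']:
   reorder   sku  reorder_plus_2
0       71  C202              73
1       55  A201              57
3       38  B101              40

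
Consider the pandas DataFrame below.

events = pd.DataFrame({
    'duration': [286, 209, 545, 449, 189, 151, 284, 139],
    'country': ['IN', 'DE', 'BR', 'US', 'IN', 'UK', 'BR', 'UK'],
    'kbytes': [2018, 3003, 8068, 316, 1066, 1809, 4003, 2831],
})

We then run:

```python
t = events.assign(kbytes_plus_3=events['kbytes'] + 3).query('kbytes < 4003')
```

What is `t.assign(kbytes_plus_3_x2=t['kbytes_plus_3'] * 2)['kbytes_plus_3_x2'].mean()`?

3687.0

add column kbytes_plus_3 = events['kbytes'] + 3:
   duration country  kbytes  kbytes_plus_3
0       286      IN    2018           2021
1       209      DE    3003           3006
2       545      BR    8068           8071
3       449      US     316            319
4       189      IN    1066           1069
5       151      UK    1809           1812
6       284      BR    4003           4006
7       139      UK    2831           2834
filter rows where kbytes < 4003:
   duration country  kbytes  kbytes_plus_3
0       286      IN    2018           2021
1       209      DE    3003           3006
3       449      US     316            319
4       189      IN    1066           1069
5       151      UK    1809           1812
7       139      UK    2831           2834
add column kbytes_plus_3_x2 = t['kbytes_plus_3'] * 2:
   duration country  kbytes  kbytes_plus_3  kbytes_plus_3_x2
0       286      IN    2018           2021              4042
1       209      DE    3003           3006              6012
3       449      US     316            319               638
4       189      IN    1066           1069              2138
5       151      UK    1809           1812              3624
7       139      UK    2831           2834              5668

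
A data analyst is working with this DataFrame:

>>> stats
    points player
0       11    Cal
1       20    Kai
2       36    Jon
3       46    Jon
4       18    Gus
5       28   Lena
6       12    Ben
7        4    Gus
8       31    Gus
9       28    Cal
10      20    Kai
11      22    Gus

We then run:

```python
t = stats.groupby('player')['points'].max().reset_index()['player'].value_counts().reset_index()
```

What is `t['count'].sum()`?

group by player, max of points:
player
Ben     12
Cal     28
Gus     31
Jon     46
Kai     20
Lena    28
Name: points, dtype: int64
reset_index():
  player  points
0    Ben      12
1    Cal      28
2    Gus      31
3    Jon      46
4    Kai      20
5   Lena      28
value_counts of player:
player
Ben     1
Cal     1
Gus     1
Jon     1
Kai     1
Lena    1
Name: count, dtype: int64
reset_index():
  player  count
0    Ben      1
1    Cal      1
2    Gus      1
3    Jon      1
4    Kai      1
5   Lena      1
Hence 6.

6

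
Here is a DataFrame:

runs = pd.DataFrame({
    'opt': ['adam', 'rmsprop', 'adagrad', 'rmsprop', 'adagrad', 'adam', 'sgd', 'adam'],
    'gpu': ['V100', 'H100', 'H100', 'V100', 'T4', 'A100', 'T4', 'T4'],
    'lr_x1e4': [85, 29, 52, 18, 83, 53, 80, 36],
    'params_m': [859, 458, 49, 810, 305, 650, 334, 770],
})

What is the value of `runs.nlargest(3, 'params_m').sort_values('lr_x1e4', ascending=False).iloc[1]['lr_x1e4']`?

36

take 3 rows with largest params_m:
       opt   gpu  lr_x1e4  params_m
0     adam  V100       85       859
3  rmsprop  V100       18       810
7     adam    T4       36       770
sort by lr_x1e4 descending:
       opt   gpu  lr_x1e4  params_m
0     adam  V100       85       859
7     adam    T4       36       770
3  rmsprop  V100       18       810
The value at position 1, column 'lr_x1e4' is 36.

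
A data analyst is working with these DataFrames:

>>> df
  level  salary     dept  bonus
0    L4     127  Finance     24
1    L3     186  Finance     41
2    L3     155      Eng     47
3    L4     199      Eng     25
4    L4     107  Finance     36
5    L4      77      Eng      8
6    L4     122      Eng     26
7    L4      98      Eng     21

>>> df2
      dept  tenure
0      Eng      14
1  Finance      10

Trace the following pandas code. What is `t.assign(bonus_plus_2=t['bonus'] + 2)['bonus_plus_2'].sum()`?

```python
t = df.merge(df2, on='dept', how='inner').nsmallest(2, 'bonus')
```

merge on 'dept' (how='inner') → 8 rows:
  level  salary     dept  bonus  tenure
0    L4     127  Finance     24      10
1    L3     186  Finance     41      10
2    L3     155      Eng     47      14
3    L4     199      Eng     25      14
4    L4     107  Finance     36      10
5    L4      77      Eng      8      14
6    L4     122      Eng     26      14
7    L4      98      Eng     21      14
take 2 rows with smallest bonus:
  level  salary dept  bonus  tenure
5    L4      77  Eng      8      14
7    L4      98  Eng     21      14
add column bonus_plus_2 = t['bonus'] + 2:
  level  salary dept  bonus  tenure  bonus_plus_2
5    L4      77  Eng      8      14            10
7    L4      98  Eng     21      14            23
Reading off the sum of column 'bonus_plus_2', we get 33.

33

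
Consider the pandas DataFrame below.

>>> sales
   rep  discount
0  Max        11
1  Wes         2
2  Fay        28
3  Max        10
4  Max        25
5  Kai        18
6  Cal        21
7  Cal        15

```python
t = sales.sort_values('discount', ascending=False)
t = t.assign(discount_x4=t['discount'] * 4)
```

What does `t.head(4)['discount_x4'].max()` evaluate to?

sort by discount descending:
   rep  discount
2  Fay        28
4  Max        25
6  Cal        21
5  Kai        18
7  Cal        15
0  Max        11
3  Max        10
1  Wes         2
add column discount_x4 = t['discount'] * 4:
   rep  discount  discount_x4
2  Fay        28          112
4  Max        25          100
6  Cal        21           84
5  Kai        18           72
7  Cal        15           60
0  Max        11           44
3  Max        10           40
1  Wes         2            8
take first 4 rows:
   rep  discount  discount_x4
2  Fay        28          112
4  Max        25          100
6  Cal        21           84
5  Kai        18           72
max of column 'discount_x4' → 112

112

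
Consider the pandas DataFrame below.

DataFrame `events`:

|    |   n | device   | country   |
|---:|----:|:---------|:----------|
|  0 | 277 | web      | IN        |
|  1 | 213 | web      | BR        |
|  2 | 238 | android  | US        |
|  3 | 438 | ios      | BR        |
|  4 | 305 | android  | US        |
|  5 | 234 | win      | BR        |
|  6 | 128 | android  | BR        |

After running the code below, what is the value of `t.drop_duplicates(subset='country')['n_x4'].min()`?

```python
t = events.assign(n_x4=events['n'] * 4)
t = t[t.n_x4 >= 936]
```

952

add column n_x4 = events['n'] * 4:
     n   device country  n_x4
0  277      web      IN  1108
1  213      web      BR   852
2  238  android      US   952
3  438      ios      BR  1752
4  305  android      US  1220
5  234      win      BR   936
6  128  android      BR   512
filter rows where n_x4 >= 936:
     n   device country  n_x4
0  277      web      IN  1108
2  238  android      US   952
3  438      ios      BR  1752
4  305  android      US  1220
5  234      win      BR   936
drop duplicate country (keep=first):
     n   device country  n_x4
0  277      web      IN  1108
2  238  android      US   952
3  438      ios      BR  1752
So min() = 952.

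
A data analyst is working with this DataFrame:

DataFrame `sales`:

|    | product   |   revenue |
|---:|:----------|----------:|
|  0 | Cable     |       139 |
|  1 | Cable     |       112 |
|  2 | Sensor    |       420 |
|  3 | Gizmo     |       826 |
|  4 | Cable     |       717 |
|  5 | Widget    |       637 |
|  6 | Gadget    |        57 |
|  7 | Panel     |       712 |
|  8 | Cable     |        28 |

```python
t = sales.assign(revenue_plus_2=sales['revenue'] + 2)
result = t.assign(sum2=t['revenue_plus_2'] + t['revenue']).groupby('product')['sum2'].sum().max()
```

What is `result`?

2000

add column revenue_plus_2 = sales['revenue'] + 2:
  product  revenue  revenue_plus_2
0   Cable      139             141
1   Cable      112             114
2  Sensor      420             422
3   Gizmo      826             828
4   Cable      717             719
5  Widget      637             639
6  Gadget       57              59
7   Panel      712             714
8   Cable       28              30
add column sum2 = t['revenue_plus_2'] + t['revenue']:
  product  revenue  revenue_plus_2  sum2
0   Cable      139             141   280
1   Cable      112             114   226
2  Sensor      420             422   842
3   Gizmo      826             828  1654
4   Cable      717             719  1436
5  Widget      637             639  1276
6  Gadget       57              59   116
7   Panel      712             714  1426
8   Cable       28              30    58
group by product, sum of sum2:
product
Cable     2000
Gadget     116
Gizmo     1654
Panel     1426
Sensor     842
Widget    1276
Name: sum2, dtype: int64
Reading off the max of the resulting series, we get 2000.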